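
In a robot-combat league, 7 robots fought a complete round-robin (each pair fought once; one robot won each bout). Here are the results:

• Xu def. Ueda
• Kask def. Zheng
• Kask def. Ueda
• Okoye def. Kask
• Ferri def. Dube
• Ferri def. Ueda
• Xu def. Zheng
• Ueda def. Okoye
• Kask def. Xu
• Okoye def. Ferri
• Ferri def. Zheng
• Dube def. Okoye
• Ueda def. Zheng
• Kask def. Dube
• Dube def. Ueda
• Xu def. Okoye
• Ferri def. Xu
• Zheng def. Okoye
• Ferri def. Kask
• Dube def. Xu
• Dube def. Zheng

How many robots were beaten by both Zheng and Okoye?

Zheng beat: Okoye.
Okoye beat: Ferri, Kask.
No one was beaten by both.

0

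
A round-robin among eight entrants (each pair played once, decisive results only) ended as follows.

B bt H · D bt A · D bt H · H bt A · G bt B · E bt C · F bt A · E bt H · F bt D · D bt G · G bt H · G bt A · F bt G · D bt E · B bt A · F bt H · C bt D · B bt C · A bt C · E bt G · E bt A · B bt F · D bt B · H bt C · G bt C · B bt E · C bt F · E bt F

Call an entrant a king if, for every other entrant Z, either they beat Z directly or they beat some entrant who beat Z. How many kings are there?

A cannot reach B, E, G, H in two steps.
B reaches everyone (king).
C reaches everyone (king).
D reaches everyone (king).
E reaches everyone (king).
F reaches everyone (king).
G reaches everyone (king).
H cannot reach B, E, G in two steps.
Kings: B, C, D, E, F, G — 6.

6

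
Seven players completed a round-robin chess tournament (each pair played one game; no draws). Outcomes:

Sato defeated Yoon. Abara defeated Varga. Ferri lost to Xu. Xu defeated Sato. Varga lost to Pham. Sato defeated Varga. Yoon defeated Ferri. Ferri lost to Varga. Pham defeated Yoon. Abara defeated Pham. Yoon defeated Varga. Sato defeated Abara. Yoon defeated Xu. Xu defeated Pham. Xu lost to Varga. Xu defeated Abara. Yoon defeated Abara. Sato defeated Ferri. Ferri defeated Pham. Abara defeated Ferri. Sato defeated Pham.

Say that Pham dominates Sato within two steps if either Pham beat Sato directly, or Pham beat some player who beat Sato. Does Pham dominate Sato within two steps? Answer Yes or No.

Pham did not beat Sato directly.
Pham beat Yoon, Varga, but each of them lost to Sato. No two-step path.

No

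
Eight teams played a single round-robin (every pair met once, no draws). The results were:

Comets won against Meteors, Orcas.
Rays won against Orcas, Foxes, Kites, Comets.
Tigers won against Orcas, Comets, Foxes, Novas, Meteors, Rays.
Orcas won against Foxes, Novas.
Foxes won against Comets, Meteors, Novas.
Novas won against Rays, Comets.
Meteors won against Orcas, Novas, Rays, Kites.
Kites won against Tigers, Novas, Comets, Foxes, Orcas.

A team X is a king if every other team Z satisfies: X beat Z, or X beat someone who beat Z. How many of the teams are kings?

4

Comets cannot reach Tigers in two steps.
Meteors reaches everyone (king).
Kites reaches everyone (king).
Novas cannot reach Tigers in two steps.
Tigers reaches everyone (king).
Rays reaches everyone (king).
Foxes cannot reach Tigers in two steps.
Orcas cannot reach Kites, Tigers in two steps.
Kings: Meteors, Kites, Tigers, Rays — 4.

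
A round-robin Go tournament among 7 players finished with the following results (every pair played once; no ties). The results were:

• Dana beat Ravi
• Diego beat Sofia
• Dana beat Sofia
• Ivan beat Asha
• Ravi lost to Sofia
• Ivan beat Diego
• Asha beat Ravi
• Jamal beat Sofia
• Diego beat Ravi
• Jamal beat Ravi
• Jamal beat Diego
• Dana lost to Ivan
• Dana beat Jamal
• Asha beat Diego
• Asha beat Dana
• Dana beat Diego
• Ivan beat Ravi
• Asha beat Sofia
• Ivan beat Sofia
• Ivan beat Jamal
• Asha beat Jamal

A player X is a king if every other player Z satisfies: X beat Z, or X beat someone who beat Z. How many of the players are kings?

Dana cannot reach Asha, Ivan in two steps.
Diego cannot reach Dana, Asha, Jamal, Ivan in two steps.
Asha cannot reach Ivan in two steps.
Sofia cannot reach Dana, Diego, Asha, Jamal, Ivan in two steps.
Jamal cannot reach Dana, Asha, Ivan in two steps.
Ravi cannot reach Dana, Diego, Asha, Sofia, Jamal, Ivan in two steps.
Ivan reaches everyone (king).
Kings: Ivan — 1.

1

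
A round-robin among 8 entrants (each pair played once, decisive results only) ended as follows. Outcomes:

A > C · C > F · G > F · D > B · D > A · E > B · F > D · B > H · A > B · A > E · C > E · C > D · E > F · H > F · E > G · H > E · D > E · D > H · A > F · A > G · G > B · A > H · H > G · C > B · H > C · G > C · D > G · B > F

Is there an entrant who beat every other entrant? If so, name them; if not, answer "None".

None

Highest win total is A with 6 (out of 7 possible).
A lost to D, so no entrant went undefeated.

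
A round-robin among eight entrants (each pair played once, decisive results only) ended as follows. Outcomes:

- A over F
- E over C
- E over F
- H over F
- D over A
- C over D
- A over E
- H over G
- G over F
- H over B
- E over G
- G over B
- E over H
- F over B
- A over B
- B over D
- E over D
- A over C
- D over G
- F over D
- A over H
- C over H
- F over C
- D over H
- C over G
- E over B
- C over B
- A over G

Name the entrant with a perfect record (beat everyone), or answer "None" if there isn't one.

Highest win total is E with 6 (out of 7 possible).
E lost to A, so no entrant went undefeated.

None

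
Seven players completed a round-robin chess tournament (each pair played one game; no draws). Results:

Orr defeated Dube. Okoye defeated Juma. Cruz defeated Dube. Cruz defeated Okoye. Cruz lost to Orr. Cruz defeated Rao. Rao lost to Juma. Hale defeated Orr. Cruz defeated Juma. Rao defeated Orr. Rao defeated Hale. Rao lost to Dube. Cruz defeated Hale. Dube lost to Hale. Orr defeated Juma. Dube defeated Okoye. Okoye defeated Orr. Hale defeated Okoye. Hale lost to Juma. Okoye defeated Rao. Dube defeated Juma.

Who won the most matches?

Win totals: Cruz 5, Hale 3, Orr 3, Juma 2, Okoye 3, Dube 3, Rao 2.
Cruz leads with 5 wins (next highest: 3).

Cruz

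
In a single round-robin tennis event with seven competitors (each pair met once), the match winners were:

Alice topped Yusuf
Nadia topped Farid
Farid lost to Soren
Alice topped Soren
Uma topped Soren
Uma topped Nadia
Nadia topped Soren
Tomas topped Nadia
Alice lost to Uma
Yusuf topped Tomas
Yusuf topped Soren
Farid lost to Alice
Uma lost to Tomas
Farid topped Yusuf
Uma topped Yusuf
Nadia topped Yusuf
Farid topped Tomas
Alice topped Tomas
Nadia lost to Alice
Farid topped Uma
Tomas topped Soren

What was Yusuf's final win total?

2

Yusuf's results: beat Tomas, Soren; lost to Uma, Nadia, Alice, Farid.
That is 2 wins.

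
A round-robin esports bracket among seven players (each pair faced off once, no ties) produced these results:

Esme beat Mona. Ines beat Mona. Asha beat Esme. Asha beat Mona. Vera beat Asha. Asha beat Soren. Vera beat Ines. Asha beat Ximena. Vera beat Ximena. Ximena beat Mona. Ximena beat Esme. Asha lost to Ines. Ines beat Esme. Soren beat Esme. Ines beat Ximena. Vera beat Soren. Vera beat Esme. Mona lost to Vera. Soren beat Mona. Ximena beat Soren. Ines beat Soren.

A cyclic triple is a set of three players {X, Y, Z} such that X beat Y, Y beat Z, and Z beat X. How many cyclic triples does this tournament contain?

0

Win totals: Asha 4, Mona 0, Soren 2, Vera 6, Ximena 3, Ines 5, Esme 1.
A player with w wins dominates both others in C(w,2) triples; summing gives 6 + 0 + 1 + 15 + 3 + 10 + 0 = 35 transitive triples.
Total triples C(7,3) = 35, so cyclic triples = 35 − 35 = 0.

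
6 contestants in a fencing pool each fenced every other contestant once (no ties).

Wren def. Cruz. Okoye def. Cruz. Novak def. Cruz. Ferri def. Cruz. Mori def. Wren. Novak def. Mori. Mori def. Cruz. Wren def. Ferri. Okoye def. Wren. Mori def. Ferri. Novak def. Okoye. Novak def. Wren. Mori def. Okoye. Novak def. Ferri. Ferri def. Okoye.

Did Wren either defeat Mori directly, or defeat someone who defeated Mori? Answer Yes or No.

No

Wren did not beat Mori directly.
Wren beat Cruz, Ferri, but each of them lost to Mori. No two-step path.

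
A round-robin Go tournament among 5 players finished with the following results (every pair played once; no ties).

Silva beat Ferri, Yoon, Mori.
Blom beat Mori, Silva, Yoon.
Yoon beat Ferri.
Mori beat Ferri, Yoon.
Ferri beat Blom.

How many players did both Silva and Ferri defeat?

Silva beat: Yoon, Ferri, Mori.
Ferri beat: Blom.
No one was beaten by both.

0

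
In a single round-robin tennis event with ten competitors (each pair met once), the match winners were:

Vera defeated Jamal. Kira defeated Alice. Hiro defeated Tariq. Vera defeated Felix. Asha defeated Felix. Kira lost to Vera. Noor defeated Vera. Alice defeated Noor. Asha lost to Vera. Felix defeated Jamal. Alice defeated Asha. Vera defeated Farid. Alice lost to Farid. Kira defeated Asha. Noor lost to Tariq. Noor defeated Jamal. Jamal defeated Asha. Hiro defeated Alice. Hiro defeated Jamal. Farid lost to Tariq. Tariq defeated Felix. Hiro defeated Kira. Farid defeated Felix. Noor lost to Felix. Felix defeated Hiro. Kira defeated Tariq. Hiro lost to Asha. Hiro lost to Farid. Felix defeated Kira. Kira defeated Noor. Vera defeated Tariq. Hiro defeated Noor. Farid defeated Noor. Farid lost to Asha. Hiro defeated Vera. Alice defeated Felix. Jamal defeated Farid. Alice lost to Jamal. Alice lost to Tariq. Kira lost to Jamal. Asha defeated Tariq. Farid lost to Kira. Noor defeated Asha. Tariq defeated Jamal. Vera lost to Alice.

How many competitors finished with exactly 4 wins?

5

Win totals: Noor 3, Alice 4, Hiro 6, Tariq 5, Asha 4, Farid 4, Vera 6, Felix 4, Jamal 4, Kira 5.
Exactly 4: Alice, Asha, Farid, Felix, Jamal — 5 competitors.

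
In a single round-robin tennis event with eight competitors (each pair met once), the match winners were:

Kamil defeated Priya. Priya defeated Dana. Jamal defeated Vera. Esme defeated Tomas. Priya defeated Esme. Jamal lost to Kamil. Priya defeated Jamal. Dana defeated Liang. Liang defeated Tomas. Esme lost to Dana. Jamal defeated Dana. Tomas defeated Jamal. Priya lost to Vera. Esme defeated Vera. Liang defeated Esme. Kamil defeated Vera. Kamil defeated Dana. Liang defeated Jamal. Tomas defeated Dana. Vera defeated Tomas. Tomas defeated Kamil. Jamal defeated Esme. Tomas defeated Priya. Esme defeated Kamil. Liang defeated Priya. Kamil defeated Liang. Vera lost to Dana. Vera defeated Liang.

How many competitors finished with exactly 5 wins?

1

Win totals: Tomas 4, Dana 3, Vera 3, Liang 4, Priya 3, Esme 3, Jamal 3, Kamil 5.
Exactly 5: Kamil — 1 competitor.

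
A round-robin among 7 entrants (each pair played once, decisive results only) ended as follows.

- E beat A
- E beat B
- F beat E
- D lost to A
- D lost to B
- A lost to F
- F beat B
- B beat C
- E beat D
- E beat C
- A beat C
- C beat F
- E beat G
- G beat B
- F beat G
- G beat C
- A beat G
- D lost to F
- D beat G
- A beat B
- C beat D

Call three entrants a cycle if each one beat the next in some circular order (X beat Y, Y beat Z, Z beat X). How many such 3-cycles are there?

6

Win totals: A 4, B 2, C 2, D 1, E 5, F 5, G 2.
An entrant with w wins dominates both others in C(w,2) triples; summing gives 6 + 1 + 1 + 0 + 10 + 10 + 1 = 29 transitive triples.
Total triples C(7,3) = 35, so cyclic triples = 35 − 29 = 6.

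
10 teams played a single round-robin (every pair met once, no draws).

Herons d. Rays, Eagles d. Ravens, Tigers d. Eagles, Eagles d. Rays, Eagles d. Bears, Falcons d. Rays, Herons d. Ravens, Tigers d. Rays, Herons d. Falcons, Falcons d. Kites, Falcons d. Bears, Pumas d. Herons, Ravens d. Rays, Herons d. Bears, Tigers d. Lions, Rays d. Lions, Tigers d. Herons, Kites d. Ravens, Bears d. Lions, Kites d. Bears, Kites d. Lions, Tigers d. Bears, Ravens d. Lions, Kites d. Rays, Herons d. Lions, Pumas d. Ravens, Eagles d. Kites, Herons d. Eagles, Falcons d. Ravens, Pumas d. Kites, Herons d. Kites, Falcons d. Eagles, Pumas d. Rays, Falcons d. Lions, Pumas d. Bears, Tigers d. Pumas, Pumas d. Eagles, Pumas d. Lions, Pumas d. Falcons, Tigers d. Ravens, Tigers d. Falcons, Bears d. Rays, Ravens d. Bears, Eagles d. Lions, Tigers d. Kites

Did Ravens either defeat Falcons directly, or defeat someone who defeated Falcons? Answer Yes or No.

Ravens did not beat Falcons directly.
Ravens beat Lions, Bears, Rays, but each of them lost to Falcons. No two-step path.

No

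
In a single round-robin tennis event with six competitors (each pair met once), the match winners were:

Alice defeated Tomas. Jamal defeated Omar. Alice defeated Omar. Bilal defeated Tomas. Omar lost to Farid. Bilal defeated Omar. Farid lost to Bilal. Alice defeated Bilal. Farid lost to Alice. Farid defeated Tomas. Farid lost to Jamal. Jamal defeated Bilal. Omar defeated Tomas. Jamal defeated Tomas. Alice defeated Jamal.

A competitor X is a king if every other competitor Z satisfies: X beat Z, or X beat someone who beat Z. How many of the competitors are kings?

Jamal cannot reach Alice in two steps.
Farid cannot reach Jamal, Bilal, Alice in two steps.
Bilal cannot reach Jamal, Alice in two steps.
Tomas cannot reach Jamal, Farid, Bilal, Omar, Alice in two steps.
Omar cannot reach Jamal, Farid, Bilal, Alice in two steps.
Alice reaches everyone (king).
Kings: Alice — 1.

1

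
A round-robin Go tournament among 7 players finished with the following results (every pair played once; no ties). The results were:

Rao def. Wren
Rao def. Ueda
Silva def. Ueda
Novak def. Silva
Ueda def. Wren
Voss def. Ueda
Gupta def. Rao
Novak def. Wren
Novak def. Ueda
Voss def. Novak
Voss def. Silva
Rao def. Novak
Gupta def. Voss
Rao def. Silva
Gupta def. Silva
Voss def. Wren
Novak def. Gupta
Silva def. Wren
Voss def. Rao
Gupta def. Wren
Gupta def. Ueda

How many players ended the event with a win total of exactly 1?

1

Win totals: Voss 5, Silva 2, Novak 4, Ueda 1, Wren 0, Rao 4, Gupta 5.
Exactly 1: Ueda — 1 player.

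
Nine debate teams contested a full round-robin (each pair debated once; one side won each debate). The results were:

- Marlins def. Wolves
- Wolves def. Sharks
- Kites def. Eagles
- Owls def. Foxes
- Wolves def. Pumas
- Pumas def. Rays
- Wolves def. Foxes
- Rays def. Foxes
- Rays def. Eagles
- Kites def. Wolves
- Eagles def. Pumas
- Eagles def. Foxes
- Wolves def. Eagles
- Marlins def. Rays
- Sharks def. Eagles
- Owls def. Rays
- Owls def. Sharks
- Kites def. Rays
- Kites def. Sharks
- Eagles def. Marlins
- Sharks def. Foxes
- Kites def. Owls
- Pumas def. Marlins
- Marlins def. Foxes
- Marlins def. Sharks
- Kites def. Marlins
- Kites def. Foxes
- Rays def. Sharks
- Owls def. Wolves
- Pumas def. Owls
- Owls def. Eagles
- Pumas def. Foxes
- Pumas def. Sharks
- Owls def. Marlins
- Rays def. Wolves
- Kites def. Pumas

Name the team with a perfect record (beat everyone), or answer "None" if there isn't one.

Kites has 8 wins out of 8 opponents — a perfect record.

Kites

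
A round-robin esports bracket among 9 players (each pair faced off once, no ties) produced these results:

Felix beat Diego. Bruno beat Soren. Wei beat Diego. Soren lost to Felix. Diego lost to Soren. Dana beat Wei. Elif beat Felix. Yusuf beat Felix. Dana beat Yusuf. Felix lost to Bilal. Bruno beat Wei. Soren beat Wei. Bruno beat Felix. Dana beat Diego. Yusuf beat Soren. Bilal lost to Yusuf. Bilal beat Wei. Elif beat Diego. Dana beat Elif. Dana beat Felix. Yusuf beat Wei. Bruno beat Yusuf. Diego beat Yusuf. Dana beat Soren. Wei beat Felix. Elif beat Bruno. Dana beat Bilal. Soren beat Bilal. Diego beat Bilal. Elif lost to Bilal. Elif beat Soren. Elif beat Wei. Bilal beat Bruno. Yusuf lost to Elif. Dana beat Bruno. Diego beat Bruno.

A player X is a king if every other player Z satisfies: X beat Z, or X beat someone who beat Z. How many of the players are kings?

1

Soren cannot reach Dana in two steps.
Yusuf cannot reach Dana in two steps.
Diego cannot reach Dana in two steps.
Bruno cannot reach Dana, Elif in two steps.
Dana reaches everyone (king).
Wei cannot reach Dana, Elif in two steps.
Bilal cannot reach Dana in two steps.
Felix cannot reach Dana, Elif in two steps.
Elif cannot reach Dana in two steps.
Kings: Dana — 1.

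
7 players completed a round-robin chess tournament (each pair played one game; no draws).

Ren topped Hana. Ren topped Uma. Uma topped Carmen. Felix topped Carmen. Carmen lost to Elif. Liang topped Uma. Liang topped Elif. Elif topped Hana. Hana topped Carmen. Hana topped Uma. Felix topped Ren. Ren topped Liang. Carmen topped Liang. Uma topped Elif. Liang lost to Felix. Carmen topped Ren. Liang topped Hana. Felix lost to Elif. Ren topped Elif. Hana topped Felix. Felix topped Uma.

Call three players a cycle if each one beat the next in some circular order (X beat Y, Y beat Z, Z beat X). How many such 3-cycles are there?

Win totals: Hana 3, Felix 4, Ren 4, Uma 2, Elif 3, Carmen 2, Liang 3.
A player with w wins dominates both others in C(w,2) triples; summing gives 3 + 6 + 6 + 1 + 3 + 1 + 3 = 23 transitive triples.
Total triples C(7,3) = 35, so cyclic triples = 35 − 23 = 12.

12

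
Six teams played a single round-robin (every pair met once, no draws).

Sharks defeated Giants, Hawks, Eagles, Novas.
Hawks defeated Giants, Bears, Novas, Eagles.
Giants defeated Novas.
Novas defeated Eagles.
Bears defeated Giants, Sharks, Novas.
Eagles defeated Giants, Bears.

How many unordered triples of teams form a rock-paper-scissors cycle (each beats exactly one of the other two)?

4

Win totals: Eagles 2, Hawks 4, Sharks 4, Giants 1, Bears 3, Novas 1.
A team with w wins dominates both others in C(w,2) triples; summing gives 1 + 6 + 6 + 0 + 3 + 0 = 16 transitive triples.
Total triples C(6,3) = 20, so cyclic triples = 20 − 16 = 4.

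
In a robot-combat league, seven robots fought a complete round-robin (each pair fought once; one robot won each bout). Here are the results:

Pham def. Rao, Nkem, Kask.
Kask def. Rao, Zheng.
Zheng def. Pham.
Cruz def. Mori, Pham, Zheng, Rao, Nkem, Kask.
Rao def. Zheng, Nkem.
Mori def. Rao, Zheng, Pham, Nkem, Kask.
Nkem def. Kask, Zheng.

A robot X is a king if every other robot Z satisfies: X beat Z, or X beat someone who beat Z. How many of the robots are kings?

1

Mori cannot reach Cruz in two steps.
Rao cannot reach Mori, Cruz in two steps.
Nkem cannot reach Mori, Cruz in two steps.
Pham cannot reach Mori, Cruz in two steps.
Zheng cannot reach Mori, Cruz in two steps.
Cruz reaches everyone (king).
Kask cannot reach Mori, Cruz in two steps.
Kings: Cruz — 1.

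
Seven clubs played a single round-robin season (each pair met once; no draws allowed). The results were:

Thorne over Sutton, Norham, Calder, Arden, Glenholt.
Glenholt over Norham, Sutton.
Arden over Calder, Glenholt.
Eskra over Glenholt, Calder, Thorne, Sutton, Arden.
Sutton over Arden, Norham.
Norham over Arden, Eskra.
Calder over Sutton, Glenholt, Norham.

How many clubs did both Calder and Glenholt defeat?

Calder beat: Norham, Glenholt, Sutton.
Glenholt beat: Norham, Sutton.
Both beat: Norham, Sutton — 2.

2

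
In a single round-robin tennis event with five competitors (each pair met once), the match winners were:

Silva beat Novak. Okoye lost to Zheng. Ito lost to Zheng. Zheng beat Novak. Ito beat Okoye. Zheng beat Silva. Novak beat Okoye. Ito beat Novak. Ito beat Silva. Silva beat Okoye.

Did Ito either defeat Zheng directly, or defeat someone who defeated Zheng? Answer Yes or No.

No

Ito did not beat Zheng directly.
Ito beat Okoye, Silva, Novak, but each of them lost to Zheng. No two-step path.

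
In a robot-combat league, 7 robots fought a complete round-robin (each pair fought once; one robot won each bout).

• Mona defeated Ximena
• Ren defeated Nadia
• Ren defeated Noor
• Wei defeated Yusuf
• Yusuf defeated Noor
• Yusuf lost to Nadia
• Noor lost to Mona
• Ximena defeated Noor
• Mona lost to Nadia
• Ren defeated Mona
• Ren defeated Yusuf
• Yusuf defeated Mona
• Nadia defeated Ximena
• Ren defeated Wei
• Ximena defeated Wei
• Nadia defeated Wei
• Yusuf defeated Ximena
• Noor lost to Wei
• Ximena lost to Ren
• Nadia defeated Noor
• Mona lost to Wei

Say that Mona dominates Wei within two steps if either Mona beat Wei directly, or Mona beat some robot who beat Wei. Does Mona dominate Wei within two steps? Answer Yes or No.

Yes

Mona did not beat Wei directly.
Mona beat Ximena, Noor. Of those, Ximena beat Wei.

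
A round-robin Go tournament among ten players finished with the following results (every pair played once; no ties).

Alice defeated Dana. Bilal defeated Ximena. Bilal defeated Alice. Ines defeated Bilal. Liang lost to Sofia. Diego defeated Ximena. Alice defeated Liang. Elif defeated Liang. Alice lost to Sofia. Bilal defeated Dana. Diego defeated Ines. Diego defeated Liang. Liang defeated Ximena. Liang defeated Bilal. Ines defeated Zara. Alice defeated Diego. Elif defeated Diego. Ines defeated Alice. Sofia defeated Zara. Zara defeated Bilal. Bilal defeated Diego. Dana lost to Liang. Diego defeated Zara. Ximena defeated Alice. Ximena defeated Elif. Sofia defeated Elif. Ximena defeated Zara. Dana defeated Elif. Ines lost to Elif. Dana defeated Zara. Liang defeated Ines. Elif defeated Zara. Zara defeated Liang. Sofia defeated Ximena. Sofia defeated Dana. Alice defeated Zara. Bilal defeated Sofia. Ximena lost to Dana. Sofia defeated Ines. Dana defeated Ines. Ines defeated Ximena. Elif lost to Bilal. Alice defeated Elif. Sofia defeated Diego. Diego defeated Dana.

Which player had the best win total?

Sofia

Win totals: Ines 4, Zara 2, Diego 5, Elif 4, Bilal 6, Alice 5, Ximena 3, Sofia 8, Liang 4, Dana 4.
Sofia leads with 8 wins (next highest: 6).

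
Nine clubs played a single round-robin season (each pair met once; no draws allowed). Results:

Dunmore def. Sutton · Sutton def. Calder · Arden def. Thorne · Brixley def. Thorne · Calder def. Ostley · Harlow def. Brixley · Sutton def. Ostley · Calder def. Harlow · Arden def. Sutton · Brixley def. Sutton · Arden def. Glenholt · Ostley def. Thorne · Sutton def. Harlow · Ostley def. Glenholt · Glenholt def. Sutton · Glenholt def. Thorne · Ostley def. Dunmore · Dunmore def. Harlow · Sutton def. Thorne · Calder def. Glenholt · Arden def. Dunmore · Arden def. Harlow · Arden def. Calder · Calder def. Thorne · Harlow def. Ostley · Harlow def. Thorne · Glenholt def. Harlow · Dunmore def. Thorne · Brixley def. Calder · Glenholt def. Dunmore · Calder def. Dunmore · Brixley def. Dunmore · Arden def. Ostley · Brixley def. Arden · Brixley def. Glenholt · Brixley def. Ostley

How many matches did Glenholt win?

4

Glenholt's results: beat Thorne, Dunmore, Sutton, Harlow; lost to Brixley, Ostley, Arden, Calder.
That is 4 wins.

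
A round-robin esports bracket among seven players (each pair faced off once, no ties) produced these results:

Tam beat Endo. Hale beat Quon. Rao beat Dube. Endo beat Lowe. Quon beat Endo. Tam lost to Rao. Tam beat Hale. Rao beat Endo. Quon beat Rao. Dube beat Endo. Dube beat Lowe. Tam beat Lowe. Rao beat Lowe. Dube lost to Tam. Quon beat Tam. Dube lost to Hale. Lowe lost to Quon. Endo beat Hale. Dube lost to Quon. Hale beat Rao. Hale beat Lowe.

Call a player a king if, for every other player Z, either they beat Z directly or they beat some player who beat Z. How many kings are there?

Dube cannot reach Tam, Rao, Quon in two steps.
Endo cannot reach Tam in two steps.
Tam reaches everyone (king).
Rao cannot reach Quon in two steps.
Lowe cannot reach Dube, Endo, Tam, Rao, Hale, Quon in two steps.
Hale reaches everyone (king).
Quon reaches everyone (king).
Kings: Tam, Hale, Quon — 3.

3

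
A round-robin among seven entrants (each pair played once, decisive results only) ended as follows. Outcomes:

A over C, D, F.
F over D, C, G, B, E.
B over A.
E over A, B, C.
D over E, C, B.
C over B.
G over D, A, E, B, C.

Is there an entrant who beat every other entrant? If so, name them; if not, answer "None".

Highest win total is G with 5 (out of 6 possible).
G lost to F, so no entrant went undefeated.

None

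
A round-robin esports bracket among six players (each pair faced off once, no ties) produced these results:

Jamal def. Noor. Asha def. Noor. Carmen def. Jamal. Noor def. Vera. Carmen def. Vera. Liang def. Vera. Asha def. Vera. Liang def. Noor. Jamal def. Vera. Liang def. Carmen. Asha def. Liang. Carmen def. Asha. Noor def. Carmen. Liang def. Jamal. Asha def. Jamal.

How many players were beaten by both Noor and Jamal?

Noor beat: Vera, Carmen.
Jamal beat: Vera, Noor.
Both beat: Vera — 1.

1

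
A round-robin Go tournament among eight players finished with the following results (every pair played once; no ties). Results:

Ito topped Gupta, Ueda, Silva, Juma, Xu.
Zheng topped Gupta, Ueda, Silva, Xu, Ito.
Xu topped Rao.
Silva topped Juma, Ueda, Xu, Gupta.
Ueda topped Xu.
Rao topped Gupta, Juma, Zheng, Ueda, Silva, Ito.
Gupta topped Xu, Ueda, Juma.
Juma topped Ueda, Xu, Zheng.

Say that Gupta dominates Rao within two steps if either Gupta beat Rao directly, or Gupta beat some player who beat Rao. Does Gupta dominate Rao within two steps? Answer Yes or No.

Gupta did not beat Rao directly.
Gupta beat Ueda, Xu, Juma. Of those, Xu beat Rao.

Yes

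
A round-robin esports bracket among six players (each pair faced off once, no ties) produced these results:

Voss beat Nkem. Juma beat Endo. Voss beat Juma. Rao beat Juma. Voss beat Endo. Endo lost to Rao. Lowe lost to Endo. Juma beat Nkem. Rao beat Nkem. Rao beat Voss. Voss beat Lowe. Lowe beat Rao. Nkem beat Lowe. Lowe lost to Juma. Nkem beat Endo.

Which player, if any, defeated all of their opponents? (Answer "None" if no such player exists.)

Highest win total is Voss with 4 (out of 5 possible).
Voss lost to Rao, so no player went undefeated.

None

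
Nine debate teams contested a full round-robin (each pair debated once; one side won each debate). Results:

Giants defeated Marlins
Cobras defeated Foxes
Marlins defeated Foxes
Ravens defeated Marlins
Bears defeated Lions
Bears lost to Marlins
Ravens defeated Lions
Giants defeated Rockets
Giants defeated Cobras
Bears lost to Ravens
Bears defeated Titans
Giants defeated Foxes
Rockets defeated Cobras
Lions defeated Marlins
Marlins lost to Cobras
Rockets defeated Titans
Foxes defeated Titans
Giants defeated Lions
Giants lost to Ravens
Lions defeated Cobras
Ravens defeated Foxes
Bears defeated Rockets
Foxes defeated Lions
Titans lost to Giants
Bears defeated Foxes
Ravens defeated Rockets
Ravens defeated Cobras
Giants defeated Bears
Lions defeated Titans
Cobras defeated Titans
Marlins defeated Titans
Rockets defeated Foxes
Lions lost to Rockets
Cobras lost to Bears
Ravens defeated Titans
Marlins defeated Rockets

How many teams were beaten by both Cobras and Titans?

Cobras beat: Marlins, Titans, Foxes.
Titans beat: no one.
No one was beaten by both.

0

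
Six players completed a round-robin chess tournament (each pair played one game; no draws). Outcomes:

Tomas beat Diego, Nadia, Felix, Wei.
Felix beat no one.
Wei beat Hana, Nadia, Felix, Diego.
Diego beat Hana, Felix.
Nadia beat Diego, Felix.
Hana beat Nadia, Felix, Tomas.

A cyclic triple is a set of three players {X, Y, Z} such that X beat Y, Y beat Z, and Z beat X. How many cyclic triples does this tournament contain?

Win totals: Wei 4, Nadia 2, Felix 0, Diego 2, Hana 3, Tomas 4.
A player with w wins dominates both others in C(w,2) triples; summing gives 6 + 1 + 0 + 1 + 3 + 6 = 17 transitive triples.
Total triples C(6,3) = 20, so cyclic triples = 20 − 17 = 3.

3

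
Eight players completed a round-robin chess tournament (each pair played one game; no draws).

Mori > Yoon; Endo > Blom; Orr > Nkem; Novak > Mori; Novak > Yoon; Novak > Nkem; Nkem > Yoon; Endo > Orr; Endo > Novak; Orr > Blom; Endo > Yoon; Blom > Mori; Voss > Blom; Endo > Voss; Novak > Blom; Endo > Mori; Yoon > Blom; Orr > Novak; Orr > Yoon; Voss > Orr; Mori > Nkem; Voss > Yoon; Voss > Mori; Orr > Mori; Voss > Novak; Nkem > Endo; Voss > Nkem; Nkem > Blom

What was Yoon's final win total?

Yoon's results: beat Blom; lost to Voss, Mori, Endo, Orr, Novak, Nkem.
That is 1 win.

1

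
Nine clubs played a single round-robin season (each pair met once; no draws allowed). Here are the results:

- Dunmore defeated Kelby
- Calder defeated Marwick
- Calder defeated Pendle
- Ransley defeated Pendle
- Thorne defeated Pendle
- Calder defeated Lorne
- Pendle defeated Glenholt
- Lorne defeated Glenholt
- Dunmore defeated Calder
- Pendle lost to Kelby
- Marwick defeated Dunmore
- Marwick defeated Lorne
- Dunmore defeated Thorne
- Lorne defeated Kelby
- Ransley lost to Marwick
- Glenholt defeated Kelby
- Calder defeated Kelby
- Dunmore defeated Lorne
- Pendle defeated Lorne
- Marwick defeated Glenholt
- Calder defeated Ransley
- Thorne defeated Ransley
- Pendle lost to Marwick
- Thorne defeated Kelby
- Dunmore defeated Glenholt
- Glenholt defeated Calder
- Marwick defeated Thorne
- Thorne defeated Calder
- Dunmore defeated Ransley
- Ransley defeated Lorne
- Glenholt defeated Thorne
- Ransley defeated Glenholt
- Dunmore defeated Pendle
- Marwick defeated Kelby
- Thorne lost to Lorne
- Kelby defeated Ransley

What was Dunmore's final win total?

7

Dunmore's results: beat Calder, Lorne, Kelby, Ransley, Glenholt, Pendle, Thorne; lost to Marwick.
That is 7 wins.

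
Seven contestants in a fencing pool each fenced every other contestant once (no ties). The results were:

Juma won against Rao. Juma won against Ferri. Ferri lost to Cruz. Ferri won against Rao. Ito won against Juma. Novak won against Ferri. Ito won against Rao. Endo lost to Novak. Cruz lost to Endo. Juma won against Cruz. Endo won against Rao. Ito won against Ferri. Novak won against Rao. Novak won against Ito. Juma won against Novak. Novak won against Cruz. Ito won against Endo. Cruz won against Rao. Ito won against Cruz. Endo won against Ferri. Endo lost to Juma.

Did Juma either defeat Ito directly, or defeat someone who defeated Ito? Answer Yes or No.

Yes

Juma did not beat Ito directly.
Juma beat Endo, Cruz, Rao, Novak, Ferri. Of those, Novak beat Ito.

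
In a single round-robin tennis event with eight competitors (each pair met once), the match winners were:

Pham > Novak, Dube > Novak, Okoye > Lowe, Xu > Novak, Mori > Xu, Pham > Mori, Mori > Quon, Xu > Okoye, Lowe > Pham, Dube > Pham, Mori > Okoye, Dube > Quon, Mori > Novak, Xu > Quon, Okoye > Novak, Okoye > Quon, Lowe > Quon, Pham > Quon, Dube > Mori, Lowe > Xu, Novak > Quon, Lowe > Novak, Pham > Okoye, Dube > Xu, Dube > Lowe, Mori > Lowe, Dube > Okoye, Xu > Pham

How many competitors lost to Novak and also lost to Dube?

1

Novak beat: Quon.
Dube beat: Quon, Okoye, Xu, Mori, Novak, Lowe, Pham.
Both beat: Quon — 1.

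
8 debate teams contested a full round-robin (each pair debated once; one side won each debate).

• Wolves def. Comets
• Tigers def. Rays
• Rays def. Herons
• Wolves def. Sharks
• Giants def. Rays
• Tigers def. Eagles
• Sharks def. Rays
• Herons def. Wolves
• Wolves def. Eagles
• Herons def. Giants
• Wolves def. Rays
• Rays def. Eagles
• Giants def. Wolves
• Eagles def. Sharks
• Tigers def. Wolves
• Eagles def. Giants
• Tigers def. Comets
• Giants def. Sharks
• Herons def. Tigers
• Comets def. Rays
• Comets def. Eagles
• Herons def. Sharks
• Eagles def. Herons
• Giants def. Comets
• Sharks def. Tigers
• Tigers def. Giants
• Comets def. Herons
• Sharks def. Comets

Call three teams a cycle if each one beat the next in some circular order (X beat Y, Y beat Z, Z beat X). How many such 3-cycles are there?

Win totals: Rays 2, Eagles 3, Sharks 3, Tigers 5, Herons 4, Wolves 4, Comets 3, Giants 4.
A team with w wins dominates both others in C(w,2) triples; summing gives 1 + 3 + 3 + 10 + 6 + 6 + 3 + 6 = 38 transitive triples.
Total triples C(8,3) = 56, so cyclic triples = 56 − 38 = 18.

18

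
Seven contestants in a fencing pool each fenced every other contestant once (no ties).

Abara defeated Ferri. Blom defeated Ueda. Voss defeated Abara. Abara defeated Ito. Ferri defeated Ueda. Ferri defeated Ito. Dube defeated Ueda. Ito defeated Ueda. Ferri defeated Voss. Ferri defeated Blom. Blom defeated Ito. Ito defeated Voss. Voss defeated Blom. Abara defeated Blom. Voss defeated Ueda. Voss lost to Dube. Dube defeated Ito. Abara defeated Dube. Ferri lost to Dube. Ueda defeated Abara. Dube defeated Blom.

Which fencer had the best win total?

Win totals: Dube 5, Ito 2, Abara 4, Ferri 4, Voss 3, Ueda 1, Blom 2.
Dube leads with 5 wins (next highest: 4).

Dube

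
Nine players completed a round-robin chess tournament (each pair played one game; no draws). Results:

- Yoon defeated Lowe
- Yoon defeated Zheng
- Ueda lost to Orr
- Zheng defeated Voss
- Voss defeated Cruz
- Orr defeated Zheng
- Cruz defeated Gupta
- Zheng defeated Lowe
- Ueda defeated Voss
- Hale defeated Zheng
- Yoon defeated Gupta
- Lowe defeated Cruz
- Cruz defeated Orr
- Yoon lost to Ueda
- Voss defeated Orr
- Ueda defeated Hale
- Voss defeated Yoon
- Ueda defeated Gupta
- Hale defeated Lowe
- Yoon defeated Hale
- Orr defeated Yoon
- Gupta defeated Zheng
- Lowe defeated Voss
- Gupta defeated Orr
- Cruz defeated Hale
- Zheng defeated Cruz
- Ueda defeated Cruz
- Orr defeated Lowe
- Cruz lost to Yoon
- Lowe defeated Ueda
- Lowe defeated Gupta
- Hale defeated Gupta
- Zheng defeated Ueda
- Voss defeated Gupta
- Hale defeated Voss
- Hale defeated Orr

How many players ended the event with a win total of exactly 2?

Win totals: Ueda 5, Lowe 4, Zheng 4, Gupta 2, Hale 5, Cruz 3, Orr 4, Yoon 5, Voss 4.
Exactly 2: Gupta — 1 player.

1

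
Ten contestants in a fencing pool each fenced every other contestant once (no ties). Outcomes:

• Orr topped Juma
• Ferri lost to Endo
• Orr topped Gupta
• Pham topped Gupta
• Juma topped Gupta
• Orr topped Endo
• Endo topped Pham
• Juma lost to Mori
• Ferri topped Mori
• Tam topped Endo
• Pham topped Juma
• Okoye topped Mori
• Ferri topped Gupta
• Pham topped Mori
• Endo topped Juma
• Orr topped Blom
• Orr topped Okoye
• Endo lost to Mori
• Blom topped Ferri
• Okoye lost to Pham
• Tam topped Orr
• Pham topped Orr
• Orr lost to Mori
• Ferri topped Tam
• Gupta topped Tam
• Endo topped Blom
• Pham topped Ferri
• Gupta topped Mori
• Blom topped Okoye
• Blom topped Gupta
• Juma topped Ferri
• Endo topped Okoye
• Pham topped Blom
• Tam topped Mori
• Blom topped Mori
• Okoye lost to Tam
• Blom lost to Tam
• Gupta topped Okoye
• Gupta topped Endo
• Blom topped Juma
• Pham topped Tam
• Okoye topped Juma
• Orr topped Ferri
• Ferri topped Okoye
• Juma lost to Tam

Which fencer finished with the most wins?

Pham

Win totals: Juma 2, Okoye 2, Orr 6, Tam 6, Mori 3, Endo 5, Gupta 4, Pham 8, Blom 5, Ferri 4.
Pham leads with 8 wins (next highest: 6).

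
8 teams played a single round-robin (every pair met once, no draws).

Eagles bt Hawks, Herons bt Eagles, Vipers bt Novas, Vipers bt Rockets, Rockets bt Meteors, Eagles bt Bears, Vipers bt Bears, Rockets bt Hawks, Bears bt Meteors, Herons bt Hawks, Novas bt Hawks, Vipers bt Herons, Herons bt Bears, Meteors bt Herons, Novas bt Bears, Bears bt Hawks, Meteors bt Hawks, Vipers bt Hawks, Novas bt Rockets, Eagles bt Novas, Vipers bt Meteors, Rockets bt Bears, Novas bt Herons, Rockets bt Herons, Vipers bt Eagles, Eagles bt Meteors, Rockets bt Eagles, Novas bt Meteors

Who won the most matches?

Win totals: Herons 3, Eagles 4, Rockets 5, Vipers 7, Bears 2, Hawks 0, Meteors 2, Novas 5.
Vipers leads with 7 wins (next highest: 5).

Vipers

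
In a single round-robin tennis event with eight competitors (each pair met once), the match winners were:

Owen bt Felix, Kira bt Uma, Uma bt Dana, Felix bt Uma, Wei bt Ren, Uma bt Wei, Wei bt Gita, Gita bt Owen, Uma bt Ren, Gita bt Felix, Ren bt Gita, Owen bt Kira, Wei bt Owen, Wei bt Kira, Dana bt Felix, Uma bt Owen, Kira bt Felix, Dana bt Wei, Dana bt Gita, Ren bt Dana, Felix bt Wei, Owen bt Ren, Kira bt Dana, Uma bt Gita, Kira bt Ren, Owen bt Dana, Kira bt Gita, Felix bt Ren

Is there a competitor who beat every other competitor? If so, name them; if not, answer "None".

Highest win total is Uma with 5 (out of 7 possible).
Uma lost to Kira, Felix, so no competitor went undefeated.

None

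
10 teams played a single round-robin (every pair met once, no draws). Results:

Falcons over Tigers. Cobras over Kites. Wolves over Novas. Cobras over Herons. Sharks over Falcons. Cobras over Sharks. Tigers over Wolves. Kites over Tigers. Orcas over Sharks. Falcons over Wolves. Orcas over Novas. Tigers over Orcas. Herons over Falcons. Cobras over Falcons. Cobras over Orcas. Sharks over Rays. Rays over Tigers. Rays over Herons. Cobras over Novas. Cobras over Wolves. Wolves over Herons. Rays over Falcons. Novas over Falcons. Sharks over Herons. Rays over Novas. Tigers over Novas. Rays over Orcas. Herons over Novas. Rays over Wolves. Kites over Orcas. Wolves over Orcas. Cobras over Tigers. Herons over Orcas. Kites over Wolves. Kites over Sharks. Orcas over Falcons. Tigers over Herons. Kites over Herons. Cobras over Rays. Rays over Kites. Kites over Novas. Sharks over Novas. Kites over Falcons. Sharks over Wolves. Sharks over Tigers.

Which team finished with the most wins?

Win totals: Herons 3, Kites 7, Wolves 3, Falcons 2, Novas 1, Sharks 6, Cobras 9, Rays 7, Tigers 4, Orcas 3.
Cobras leads with 9 wins (next highest: 7).

Cobras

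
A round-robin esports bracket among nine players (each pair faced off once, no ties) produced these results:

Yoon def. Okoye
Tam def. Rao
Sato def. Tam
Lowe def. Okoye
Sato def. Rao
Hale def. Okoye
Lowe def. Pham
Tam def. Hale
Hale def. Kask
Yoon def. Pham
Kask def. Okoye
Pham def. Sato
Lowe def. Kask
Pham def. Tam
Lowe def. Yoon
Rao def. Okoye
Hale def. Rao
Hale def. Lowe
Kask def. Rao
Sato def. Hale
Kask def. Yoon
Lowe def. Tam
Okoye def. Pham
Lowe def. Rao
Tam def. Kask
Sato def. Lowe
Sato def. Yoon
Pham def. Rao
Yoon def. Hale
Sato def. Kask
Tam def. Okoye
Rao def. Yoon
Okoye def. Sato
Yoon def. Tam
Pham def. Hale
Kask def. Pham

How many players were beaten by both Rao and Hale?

1

Rao beat: Yoon, Okoye.
Hale beat: Okoye, Rao, Kask, Lowe.
Both beat: Okoye — 1.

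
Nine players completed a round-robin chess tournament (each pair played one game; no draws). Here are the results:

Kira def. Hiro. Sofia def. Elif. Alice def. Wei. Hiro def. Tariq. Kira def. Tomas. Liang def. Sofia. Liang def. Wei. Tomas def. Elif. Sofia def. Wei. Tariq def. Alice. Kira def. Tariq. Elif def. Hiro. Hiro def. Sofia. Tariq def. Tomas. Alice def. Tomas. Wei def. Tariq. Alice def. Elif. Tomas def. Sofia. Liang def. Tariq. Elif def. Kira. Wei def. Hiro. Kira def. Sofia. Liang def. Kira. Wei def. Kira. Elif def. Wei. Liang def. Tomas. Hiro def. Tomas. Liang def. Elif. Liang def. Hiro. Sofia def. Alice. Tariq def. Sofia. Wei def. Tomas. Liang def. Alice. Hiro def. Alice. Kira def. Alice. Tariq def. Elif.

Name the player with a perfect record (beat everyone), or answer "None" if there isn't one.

Liang has 8 wins out of 8 opponents — a perfect record.

Liang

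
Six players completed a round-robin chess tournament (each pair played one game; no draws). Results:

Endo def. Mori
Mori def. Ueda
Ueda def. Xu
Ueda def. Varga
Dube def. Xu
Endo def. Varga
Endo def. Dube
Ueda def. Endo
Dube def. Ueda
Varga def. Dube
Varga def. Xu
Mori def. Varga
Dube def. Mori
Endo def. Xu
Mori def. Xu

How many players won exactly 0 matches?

1

Win totals: Xu 0, Mori 3, Ueda 3, Endo 4, Varga 2, Dube 3.
Exactly 0: Xu — 1 player.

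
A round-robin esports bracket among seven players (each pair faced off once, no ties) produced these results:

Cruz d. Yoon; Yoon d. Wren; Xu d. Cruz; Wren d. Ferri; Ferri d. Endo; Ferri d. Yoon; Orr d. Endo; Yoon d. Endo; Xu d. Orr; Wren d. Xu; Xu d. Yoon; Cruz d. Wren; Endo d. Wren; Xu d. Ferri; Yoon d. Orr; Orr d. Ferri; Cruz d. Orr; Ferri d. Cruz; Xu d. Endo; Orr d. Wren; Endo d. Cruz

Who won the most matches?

Xu

Win totals: Yoon 3, Ferri 3, Orr 3, Wren 2, Xu 5, Cruz 3, Endo 2.
Xu leads with 5 wins (next highest: 3).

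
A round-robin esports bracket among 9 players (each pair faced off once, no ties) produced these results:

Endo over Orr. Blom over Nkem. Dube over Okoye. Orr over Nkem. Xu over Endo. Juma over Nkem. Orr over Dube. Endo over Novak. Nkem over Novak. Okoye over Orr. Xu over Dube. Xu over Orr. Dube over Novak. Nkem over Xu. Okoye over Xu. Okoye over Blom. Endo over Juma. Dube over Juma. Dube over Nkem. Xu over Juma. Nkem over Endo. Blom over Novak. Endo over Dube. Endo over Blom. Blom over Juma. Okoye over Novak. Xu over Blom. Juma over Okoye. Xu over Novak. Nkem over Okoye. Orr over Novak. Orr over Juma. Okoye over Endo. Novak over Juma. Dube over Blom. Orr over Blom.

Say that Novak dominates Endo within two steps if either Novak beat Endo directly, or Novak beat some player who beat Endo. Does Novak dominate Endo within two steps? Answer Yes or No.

No

Novak did not beat Endo directly.
Novak beat Juma, but each of them lost to Endo. No two-step path.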